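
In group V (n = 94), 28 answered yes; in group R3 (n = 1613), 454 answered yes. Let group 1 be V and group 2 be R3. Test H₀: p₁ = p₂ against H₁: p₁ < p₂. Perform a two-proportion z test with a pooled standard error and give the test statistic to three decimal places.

p̂₁ = 28/94 ≈ 0.29787, p̂₂ = 454/1613 ≈ 0.28146.
Pooled p̂ = (28+454)/(94+1613) = 482/1707 = 0.28237.
SE = √(p̂(1−p̂)(1/n₁+1/n₂)) = √(0.28237·0.71763·0.0112583) = √(0.00228133) = 0.04776.
z = (0.29787 − 0.28146)/0.04776 = 0.01641/0.04776 = 0.344.

z = 0.344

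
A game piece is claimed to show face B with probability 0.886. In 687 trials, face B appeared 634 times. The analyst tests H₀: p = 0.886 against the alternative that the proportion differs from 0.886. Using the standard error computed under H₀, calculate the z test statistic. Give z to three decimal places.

p̂ = 634/687 = 0.922853.
SE = √(p₀(1−p₀)/n) = √(0.101/687) = 0.012125.
z = (0.922853 − 0.886)/0.012125 = 0.036853/0.012125 = 3.039.

z = 3.039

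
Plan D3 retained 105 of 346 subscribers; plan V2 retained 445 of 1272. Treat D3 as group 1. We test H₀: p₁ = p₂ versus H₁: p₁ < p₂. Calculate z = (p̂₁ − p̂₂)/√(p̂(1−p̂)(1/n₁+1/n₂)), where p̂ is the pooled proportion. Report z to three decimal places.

z = -1.615

p̂₁ = 105/346 = 0.30347, p̂₂ = 445/1272 = 0.34984.
Pooled p̂ = (105+445)/(346+1272) = 550/1618 = 0.33993.
SE = √(p̂(1−p̂)(1/n₁+1/n₂)) = √(0.33993·0.66007·0.00367634) = √(0.000824883) = 0.02872.
z = (0.30347 − 0.34984)/0.02872 = -0.04637/0.02872 = -1.615.
p-value = P(Z < -1.615) ≈ 0.0532.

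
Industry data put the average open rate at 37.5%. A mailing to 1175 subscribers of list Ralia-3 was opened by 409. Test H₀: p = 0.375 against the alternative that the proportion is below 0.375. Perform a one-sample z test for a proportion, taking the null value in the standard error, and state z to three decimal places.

p̂ = 409/1175 = 0.34809.
SE = √(p₀(1−p₀)/n) = √(0.23438/1175) = 0.01412.
z = (0.34809 − 0.375)/0.01412 = -0.02691/0.01412 = -1.906.

z = -1.906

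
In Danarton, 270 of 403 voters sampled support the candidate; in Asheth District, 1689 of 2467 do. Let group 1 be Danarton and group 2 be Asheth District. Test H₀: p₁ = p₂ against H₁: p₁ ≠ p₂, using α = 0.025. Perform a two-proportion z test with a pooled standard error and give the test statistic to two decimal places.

z = -0.59

p̂₁ = 270/403 = 0.66998, p̂₂ = 1689/2467 = 0.68464.
Pooled p̂ = (270+1689)/(403+2467) = 1959/2870 = 0.68258.
SE = √(0.216665 × 0.00288674) = 0.02501.
z = (0.66998 − 0.68464)/0.02501 = -0.01466/0.02501 = -0.59.
p-value = 2·P(Z > 0.586) ≈ 0.5577. With α = 0.025, fail to reject H₀.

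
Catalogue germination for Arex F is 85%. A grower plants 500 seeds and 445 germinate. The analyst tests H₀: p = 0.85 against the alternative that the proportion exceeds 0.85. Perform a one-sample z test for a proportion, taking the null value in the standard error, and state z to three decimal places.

p̂ = 445/500 ≈ 0.89000.
Standard error under H₀: √(0.85×0.15/500) = 0.01597.
z = (0.89000 − 0.85)/0.01597 = 0.04000/0.01597 = 2.505.

z = 2.505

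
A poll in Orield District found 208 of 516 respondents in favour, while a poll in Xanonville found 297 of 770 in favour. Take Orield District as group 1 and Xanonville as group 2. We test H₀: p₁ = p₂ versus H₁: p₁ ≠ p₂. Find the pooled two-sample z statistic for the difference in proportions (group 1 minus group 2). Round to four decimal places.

p̂₁ = 208/516 ≈ 0.403101, p̂₂ = 297/770 ≈ 0.385714.
Pooled p̂ = (208+297)/(516+770) = 505/1286 = 0.392691.
SE = √(p̂(1−p̂)(1/n₁+1/n₂)) = √(0.392691·0.607309·0.00323669) = √(0.0007719) = 0.027783.
z = (0.403101 − 0.385714)/0.027783 = 0.017387/0.027783 = 0.6258.

z = 0.6258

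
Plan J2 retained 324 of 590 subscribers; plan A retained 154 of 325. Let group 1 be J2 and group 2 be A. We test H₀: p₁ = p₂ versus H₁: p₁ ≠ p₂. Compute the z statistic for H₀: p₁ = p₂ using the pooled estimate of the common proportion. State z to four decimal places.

p̂₁ = 324/590 = 0.549153, p̂₂ = 154/325 = 0.473846.
Pooled p̂ = (324+154)/(590+325) = 478/915 = 0.522404.
SE = √(p̂(1−p̂)(1/n₁+1/n₂)) = √(0.522404·0.477596·0.00477184) = √(0.00119056) = 0.034505.
z = (0.549153 − 0.473846)/0.034505 = 0.075307/0.034505 = 2.1825.

z = 2.1825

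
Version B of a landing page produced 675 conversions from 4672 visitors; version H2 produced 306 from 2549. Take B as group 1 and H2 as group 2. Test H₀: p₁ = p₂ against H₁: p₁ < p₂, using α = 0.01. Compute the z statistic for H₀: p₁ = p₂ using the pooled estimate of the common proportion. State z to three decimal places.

p̂₁ = 675/4672 ≈ 0.144478, p̂₂ = 306/2549 ≈ 0.120047.
Pooled p̂ = (675+306)/(4672+2549) = 981/7221 = 0.135854.
SE = √(p̂(1−p̂)(1/n₁+1/n₂)) = √(0.135854·0.864146·0.000606352) = √(7.11842e-05) = 0.008437.
z = (0.144478 − 0.120047)/0.008437 = 0.024431/0.008437 = 2.896.
p-value = P(Z < 2.896) ≈ 0.9981. With α = 0.01, fail to reject H₀.

z = 2.896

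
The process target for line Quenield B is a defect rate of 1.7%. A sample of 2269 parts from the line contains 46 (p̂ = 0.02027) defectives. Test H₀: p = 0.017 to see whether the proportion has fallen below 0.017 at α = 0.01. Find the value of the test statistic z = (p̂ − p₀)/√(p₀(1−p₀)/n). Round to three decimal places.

z = 1.206

p̂ = 46/2269 = 0.020273.
SE = √(p₀(1−p₀)/n) = √(0.016711/2269) = 0.002714.
z = (0.020273 − 0.017)/0.002714 = 0.003273/0.002714 = 1.206.
p-value = P(Z < 1.206) ≈ 0.8861, so at α = 0.01 we fail to reject H₀.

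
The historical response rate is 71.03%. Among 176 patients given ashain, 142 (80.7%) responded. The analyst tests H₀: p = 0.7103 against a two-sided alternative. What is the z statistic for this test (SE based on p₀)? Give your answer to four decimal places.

z = 2.8227

p̂ = 142/176 ≈ 0.806818.
SE = √(p₀(1−p₀)/n) = √(0.20577/176) = 0.034193.
z = (0.806818 − 0.7103)/0.034193 = 0.096518/0.034193 = 2.8227.
p-value = 2·P(Z > 2.823) ≈ 0.0048.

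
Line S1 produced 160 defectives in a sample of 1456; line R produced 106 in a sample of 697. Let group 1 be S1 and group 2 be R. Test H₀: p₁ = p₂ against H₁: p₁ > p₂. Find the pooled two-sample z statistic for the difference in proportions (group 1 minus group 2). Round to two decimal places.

z = -2.78

p̂₁ = 160/1456 = 0.1099, p̂₂ = 106/697 = 0.1521.
Pooled p̂ = (160+106)/(1456+697) = 266/2153 = 0.1235.
SE = √(0.108284 × 0.00212153) = 0.0152.
z = (0.1099 − 0.1521)/0.0152 = -0.0422/0.0152 = -2.78.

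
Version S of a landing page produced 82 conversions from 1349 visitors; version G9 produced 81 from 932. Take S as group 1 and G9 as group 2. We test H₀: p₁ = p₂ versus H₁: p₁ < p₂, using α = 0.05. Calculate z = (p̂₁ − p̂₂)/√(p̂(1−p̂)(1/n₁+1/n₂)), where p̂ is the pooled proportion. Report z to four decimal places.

z = -2.3810

p̂₁ = 82/1349 ≈ 0.060786, p̂₂ = 81/932 ≈ 0.086910.
Pooled p̂ = (82+81)/(1349+932) = 163/2281 = 0.071460.
SE = √(p̂(1−p̂)(1/n₁+1/n₂)) = √(0.071460·0.928540·0.00181425) = √(0.000120382) = 0.010972.
z = (0.060786 − 0.086910)/0.010972 = -0.026124/0.010972 = -2.3810.
p-value = P(Z < -2.381) ≈ 0.0086; since p < α = 0.05, reject H₀.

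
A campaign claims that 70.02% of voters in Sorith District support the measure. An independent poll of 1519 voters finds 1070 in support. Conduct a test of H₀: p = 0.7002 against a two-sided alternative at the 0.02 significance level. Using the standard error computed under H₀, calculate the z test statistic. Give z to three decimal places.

z = 0.358

p̂ = 1070/1519 ≈ 0.70441.
Under H₀, SE = √(0.7002·0.2998/1519) = √(0.000138196) = 0.01176.
z = (0.70441 − 0.7002)/0.01176 = 0.00421/0.01176 = 0.358.
Two-sided p-value ≈ 2·Φ(−0.358) = 0.7202; since p > α = 0.02, fail to reject H₀.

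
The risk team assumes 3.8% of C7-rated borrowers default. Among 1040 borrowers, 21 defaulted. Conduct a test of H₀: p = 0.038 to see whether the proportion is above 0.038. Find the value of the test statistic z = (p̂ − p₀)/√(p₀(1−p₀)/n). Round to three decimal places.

z = -3.004

p̂ = 21/1040 = 0.020192.
Standard error under H₀: √(0.038×0.962/1040) = 0.005929.
z = (0.020192 − 0.038)/0.005929 = -0.017808/0.005929 = -3.004.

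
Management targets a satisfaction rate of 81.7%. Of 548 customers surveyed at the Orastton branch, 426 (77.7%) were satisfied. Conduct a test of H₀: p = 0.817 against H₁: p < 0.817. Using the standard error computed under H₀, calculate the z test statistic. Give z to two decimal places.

p̂ = 426/548 ≈ 0.7774.
SE = √(p₀(1−p₀)/n) = √(0.14951/548) = 0.0165.
z = (0.7774 − 0.817)/0.0165 = -0.0396/0.0165 = -2.40.
p-value = P(Z < -2.399) ≈ 0.0082.

z = -2.40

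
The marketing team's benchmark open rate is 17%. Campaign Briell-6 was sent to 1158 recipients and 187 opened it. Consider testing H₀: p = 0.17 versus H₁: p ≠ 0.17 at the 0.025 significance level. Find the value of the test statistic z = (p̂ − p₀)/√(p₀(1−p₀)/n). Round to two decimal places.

z = -0.77

p̂ = 187/1158 ≈ 0.1615.
SE = √(p₀(1−p₀)/n) = √(0.1411/1158) = 0.0110.
z = (0.1615 − 0.17)/0.0110 = -0.0085/0.0110 = -0.77.
p-value = 2·P(Z > 0.771) ≈ 0.4405. With α = 0.025, fail to reject H₀.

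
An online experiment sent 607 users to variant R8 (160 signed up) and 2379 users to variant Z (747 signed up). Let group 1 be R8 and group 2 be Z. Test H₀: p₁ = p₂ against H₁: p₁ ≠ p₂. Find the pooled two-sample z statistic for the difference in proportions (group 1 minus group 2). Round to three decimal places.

z = -2.410

p̂₁ = 160/607 = 0.263591, p̂₂ = 747/2379 = 0.313997.
Pooled p̂ = (160+747)/(607+2379) = 907/2986 = 0.303751.
SE = √(0.211486 × 0.00206779) = 0.020912.
z = (0.263591 − 0.313997)/0.020912 = -0.050406/0.020912 = -2.410.
p-value = 2·P(Z > 2.410) ≈ 0.0159.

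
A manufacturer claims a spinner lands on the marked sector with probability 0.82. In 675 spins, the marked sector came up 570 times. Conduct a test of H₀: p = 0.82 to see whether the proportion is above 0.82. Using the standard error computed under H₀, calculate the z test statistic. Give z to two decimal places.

p̂ = 570/675 = 0.8444.
SE = √(p₀(1−p₀)/n) = √(0.1476/675) = 0.0148.
z = (0.8444 − 0.82)/0.0148 = 0.0244/0.0148 = 1.65.
p-value = P(Z > 1.653) ≈ 0.0492.

z = 1.65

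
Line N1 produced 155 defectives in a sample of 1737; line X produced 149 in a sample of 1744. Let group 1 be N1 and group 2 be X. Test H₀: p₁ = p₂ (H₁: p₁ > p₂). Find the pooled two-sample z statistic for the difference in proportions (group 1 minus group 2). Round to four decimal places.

z = 0.3969

p̂₁ = 155/1737 ≈ 0.089234, p̂₂ = 149/1744 ≈ 0.085436.
Pooled p̂ = (155+149)/(1737+1744) = 304/3481 = 0.087331.
SE = √(p̂(1−p̂)(1/n₁+1/n₂)) = √(0.087331·0.912669·0.0011491) = √(9.15884e-05) = 0.009570.
z = (0.089234 − 0.085436)/0.009570 = 0.003798/0.009570 = 0.3969.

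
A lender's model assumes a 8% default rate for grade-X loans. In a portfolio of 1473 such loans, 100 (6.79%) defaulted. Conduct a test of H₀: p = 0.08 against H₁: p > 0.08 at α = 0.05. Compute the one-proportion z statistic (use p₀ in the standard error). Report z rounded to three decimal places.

p̂ = 100/1473 ≈ 0.06789.
Standard error under H₀: √(0.08×0.92/1473) = 0.00707.
z = (0.06789 − 0.08)/0.00707 = -0.01211/0.00707 = -1.713.
p-value = P(Z > -1.713) ≈ 0.9567, so at α = 0.05 we fail to reject H₀.

z = -1.713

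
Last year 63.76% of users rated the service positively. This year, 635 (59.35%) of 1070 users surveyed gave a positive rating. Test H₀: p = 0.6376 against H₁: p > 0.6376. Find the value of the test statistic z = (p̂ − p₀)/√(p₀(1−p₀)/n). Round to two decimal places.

p̂ = 635/1070 ≈ 0.5935.
SE = √(p₀(1−p₀)/n) = √(0.23107/1070) = 0.0147.
z = (0.5935 − 0.6376)/0.0147 = -0.0441/0.0147 = -3.00.
p-value = P(Z > -3.004) ≈ 0.9987.

z = -3.00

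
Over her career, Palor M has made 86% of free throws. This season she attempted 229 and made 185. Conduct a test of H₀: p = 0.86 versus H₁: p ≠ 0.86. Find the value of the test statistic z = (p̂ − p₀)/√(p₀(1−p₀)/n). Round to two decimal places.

p̂ = 185/229 = 0.80786.
Standard error under H₀: √(0.86×0.14/229) = 0.02293.
z = (0.80786 − 0.86)/0.02293 = -0.05214/0.02293 = -2.27.

z = -2.27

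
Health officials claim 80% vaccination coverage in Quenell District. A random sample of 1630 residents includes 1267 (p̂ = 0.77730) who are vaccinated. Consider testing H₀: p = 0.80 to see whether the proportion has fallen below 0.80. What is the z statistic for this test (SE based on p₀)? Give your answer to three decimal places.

z = -2.291

p̂ = 1267/1630 = 0.77730.
Under H₀, SE = √(0.8·0.2/1630) = √(9.81595e-05) = 0.00991.
z = (0.77730 − 0.8)/0.00991 = -0.02270/0.00991 = -2.291.
p-value = P(Z < -2.291) ≈ 0.0110.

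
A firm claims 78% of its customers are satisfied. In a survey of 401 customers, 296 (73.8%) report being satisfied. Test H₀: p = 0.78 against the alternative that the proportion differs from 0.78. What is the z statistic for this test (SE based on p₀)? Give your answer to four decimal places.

p̂ = 296/401 = 0.7381546.
Under H₀, SE = √(0.78·0.22/401) = √(0.00042793) = 0.0206865.
z = (0.7381546 − 0.78)/0.0206865 = -0.0418454/0.0206865 = -2.0228.

z = -2.0228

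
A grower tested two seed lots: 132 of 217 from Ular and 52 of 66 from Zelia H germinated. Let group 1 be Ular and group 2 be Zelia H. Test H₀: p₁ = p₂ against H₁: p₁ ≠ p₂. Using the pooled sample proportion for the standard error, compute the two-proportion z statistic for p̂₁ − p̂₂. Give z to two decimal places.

z = -2.68

p̂₁ = 132/217 = 0.6083, p̂₂ = 52/66 = 0.7879.
Pooled p̂ = (132+52)/(217+66) = 184/283 = 0.6502.
SE = √(p̂(1−p̂)(1/n₁+1/n₂)) = √(0.6502·0.3498·0.0197598) = √(0.00449431) = 0.0670.
z = (0.6083 − 0.7879)/0.0670 = -0.1796/0.0670 = -2.68.
p-value = 2·P(Z > 2.679) ≈ 0.0074.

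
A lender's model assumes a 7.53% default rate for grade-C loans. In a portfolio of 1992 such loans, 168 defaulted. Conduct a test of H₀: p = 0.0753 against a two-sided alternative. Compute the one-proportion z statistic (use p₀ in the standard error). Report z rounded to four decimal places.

p̂ = 168/1992 = 0.084337.
Standard error under H₀: √(0.0753×0.9247/1992) = 0.005912.
z = (0.084337 − 0.0753)/0.005912 = 0.009037/0.005912 = 1.5286.
Two-sided p-value ≈ 2·Φ(−1.529) = 0.1264.

z = 1.5286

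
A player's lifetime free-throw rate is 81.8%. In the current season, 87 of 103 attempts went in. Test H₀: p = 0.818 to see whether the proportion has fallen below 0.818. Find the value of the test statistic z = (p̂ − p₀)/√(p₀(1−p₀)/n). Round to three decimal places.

z = 0.701

p̂ = 87/103 ≈ 0.84466.
SE = √(p₀(1−p₀)/n) = √(0.14888/103) = 0.03802.
z = (0.84466 − 0.818)/0.03802 = 0.02666/0.03802 = 0.701.
p-value = P(Z < 0.701) ≈ 0.7584.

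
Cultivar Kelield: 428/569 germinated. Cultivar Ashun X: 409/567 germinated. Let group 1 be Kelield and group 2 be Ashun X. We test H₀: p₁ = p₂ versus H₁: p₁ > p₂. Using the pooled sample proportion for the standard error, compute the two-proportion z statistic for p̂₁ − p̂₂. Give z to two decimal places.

z = 1.18

p̂₁ = 428/569 = 0.7522, p̂₂ = 409/567 = 0.7213.
Pooled p̂ = (428+409)/(569+567) = 837/1136 = 0.7368.
SE = √(p̂(1−p̂)(1/n₁+1/n₂)) = √(0.7368·0.2632·0.00352114) = √(0.000682846) = 0.0261.
z = (0.7522 − 0.7213)/0.0261 = 0.0309/0.0261 = 1.18.
p-value = P(Z > 1.181) ≈ 0.1188.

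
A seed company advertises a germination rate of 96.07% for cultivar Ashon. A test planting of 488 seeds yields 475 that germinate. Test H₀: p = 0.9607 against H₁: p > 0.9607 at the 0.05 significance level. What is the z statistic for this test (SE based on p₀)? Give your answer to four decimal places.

p̂ = 475/488 = 0.973361.
Standard error under H₀: √(0.9607×0.0393/488) = 0.008796.
z = (0.973361 − 0.9607)/0.008796 = 0.012661/0.008796 = 1.4394.
p-value = P(Z > 1.439) ≈ 0.0750; since p > α = 0.05, fail to reject H₀.

z = 1.4394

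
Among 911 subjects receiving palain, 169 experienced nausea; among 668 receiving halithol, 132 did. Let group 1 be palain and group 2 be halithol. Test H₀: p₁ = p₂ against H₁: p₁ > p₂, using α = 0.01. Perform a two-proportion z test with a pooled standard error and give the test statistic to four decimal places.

p̂₁ = 169/911 ≈ 0.185510, p̂₂ = 132/668 ≈ 0.197605.
Pooled p̂ = (169+132)/(911+668) = 301/1579 = 0.190627.
SE = √(p̂(1−p̂)(1/n₁+1/n₂)) = √(0.190627·0.809373·0.0025947) = √(0.000400332) = 0.020008.
z = (0.185510 − 0.197605)/0.020008 = -0.012095/0.020008 = -0.6045.
p-value = P(Z > -0.604) ≈ 0.7272. With α = 0.01, fail to reject H₀.

z = -0.6045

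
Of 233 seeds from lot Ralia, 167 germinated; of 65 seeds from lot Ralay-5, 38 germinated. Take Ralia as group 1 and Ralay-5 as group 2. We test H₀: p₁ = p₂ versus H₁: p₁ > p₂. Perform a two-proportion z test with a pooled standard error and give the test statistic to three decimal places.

z = 2.033

p̂₁ = 167/233 ≈ 0.71674, p̂₂ = 38/65 ≈ 0.58462.
Pooled p̂ = (167+38)/(233+65) = 205/298 = 0.68792.
SE = √(0.214686 × 0.0196765) = 0.06499.
z = (0.71674 − 0.58462)/0.06499 = 0.13212/0.06499 = 2.033.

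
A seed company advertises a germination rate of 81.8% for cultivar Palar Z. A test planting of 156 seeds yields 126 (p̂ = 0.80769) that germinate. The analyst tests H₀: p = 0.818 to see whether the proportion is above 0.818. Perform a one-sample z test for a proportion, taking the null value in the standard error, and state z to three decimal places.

p̂ = 126/156 = 0.80769.
Standard error under H₀: √(0.818×0.182/156) = 0.03089.
z = (0.80769 − 0.818)/0.03089 = -0.01031/0.03089 = -0.334.

z = -0.334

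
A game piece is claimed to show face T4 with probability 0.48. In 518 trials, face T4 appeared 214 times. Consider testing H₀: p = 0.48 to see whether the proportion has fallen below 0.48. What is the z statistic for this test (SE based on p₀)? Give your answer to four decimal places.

p̂ = 214/518 = 0.4131274.
Under H₀, SE = √(0.48·0.52/518) = √(0.000481853) = 0.0219512.
z = (0.4131274 − 0.48)/0.0219512 = -0.0668726/0.0219512 = -3.0464.
p-value = P(Z < -3.046) ≈ 0.0012.

z = -3.0464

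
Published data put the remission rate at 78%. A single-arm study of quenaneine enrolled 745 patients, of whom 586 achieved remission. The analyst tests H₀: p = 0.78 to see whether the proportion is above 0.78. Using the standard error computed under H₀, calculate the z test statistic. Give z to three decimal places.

z = 0.433

p̂ = 586/745 ≈ 0.78658.
Standard error under H₀: √(0.78×0.22/745) = 0.01518.
z = (0.78658 − 0.78)/0.01518 = 0.00658/0.01518 = 0.433.
p-value = P(Z > 0.433) ≈ 0.3324.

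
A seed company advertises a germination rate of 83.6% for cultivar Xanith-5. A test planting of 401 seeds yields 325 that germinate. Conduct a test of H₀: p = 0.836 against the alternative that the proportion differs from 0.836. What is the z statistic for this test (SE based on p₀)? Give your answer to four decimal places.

z = -1.3805

p̂ = 325/401 ≈ 0.810474.
Standard error under H₀: √(0.836×0.164/401) = 0.018491.
z = (0.810474 − 0.836)/0.018491 = -0.025526/0.018491 = -1.3805.
Two-sided p-value ≈ 2·Φ(−1.380) = 0.1674.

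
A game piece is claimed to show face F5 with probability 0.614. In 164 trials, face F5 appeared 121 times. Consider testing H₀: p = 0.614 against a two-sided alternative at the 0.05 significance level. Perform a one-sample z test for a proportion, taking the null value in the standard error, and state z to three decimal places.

z = 3.257

p̂ = 121/164 ≈ 0.737805.
Under H₀, SE = √(0.614·0.386/164) = √(0.00144515) = 0.038015.
z = (0.737805 − 0.614)/0.038015 = 0.123805/0.038015 = 3.257.
Two-sided p-value ≈ 2·Φ(−3.257) = 0.0011; since p < α = 0.05, reject H₀.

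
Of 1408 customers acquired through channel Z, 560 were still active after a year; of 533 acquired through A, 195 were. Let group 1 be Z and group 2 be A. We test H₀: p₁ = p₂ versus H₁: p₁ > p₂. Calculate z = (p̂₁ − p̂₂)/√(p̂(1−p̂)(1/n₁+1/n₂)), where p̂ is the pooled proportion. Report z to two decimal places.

p̂₁ = 560/1408 ≈ 0.39773, p̂₂ = 195/533 ≈ 0.36585.
Pooled p̂ = (560+195)/(1408+533) = 755/1941 = 0.38897.
SE = √(0.237673 × 0.0025864) = 0.02479.
z = (0.39773 − 0.36585)/0.02479 = 0.03188/0.02479 = 1.29.
p-value = P(Z > 1.286) ≈ 0.0993.

z = 1.29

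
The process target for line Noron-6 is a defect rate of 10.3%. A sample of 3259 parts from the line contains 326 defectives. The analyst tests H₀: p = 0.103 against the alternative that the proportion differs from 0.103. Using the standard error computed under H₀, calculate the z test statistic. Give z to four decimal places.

p̂ = 326/3259 ≈ 0.100031.
SE = √(p₀(1−p₀)/n) = √(0.092391/3259) = 0.005324.
z = (0.100031 − 0.103)/0.005324 = -0.002969/0.005324 = -0.5577.

z = -0.5577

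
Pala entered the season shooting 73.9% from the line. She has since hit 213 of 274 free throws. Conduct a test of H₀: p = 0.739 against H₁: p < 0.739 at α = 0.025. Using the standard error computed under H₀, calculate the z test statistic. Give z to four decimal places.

z = 1.4463

p̂ = 213/274 ≈ 0.777372.
Under H₀, SE = √(0.739·0.261/274) = √(0.000703938) = 0.026532.
z = (0.777372 − 0.739)/0.026532 = 0.038372/0.026532 = 1.4463.
p-value = P(Z < 1.446) ≈ 0.9259; since p > α = 0.025, fail to reject H₀.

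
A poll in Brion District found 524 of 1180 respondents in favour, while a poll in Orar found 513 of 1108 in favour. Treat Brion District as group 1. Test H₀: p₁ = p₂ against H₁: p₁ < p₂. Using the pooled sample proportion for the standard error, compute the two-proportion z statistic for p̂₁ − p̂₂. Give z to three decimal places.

p̂₁ = 524/1180 ≈ 0.44407, p̂₂ = 513/1108 ≈ 0.46300.
Pooled p̂ = (524+513)/(1180+1108) = 1037/2288 = 0.45323.
SE = √(p̂(1−p̂)(1/n₁+1/n₂)) = √(0.45323·0.54677·0.00174998) = √(0.000433669) = 0.02082.
z = (0.44407 − 0.46300)/0.02082 = -0.01893/0.02082 = -0.909.
p-value = P(Z < -0.909) ≈ 0.1817.

z = -0.909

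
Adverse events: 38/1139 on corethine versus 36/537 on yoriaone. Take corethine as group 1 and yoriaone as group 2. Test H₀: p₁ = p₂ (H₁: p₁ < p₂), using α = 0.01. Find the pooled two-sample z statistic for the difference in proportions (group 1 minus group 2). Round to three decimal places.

p̂₁ = 38/1139 ≈ 0.0333626, p̂₂ = 36/537 ≈ 0.0670391.
Pooled p̂ = (38+36)/(1139+537) = 74/1676 = 0.0441527.
SE = √(p̂(1−p̂)(1/n₁+1/n₂)) = √(0.0441527·0.9558473·0.00274016) = √(0.000115644) = 0.0107538.
z = (0.0333626 − 0.0670391)/0.0107538 = -0.0336765/0.0107538 = -3.132.
p-value = P(Z < -3.132) ≈ 0.0009, so at α = 0.01 we reject H₀.

z = -3.132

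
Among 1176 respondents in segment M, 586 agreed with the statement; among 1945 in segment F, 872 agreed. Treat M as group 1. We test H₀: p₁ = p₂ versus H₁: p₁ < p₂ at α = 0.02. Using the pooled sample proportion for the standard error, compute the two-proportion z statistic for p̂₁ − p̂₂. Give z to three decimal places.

z = 2.711

p̂₁ = 586/1176 ≈ 0.49830, p̂₂ = 872/1945 ≈ 0.44833.
Pooled p̂ = (586+872)/(1176+1945) = 1458/3121 = 0.46716.
SE = √(0.248921 × 0.00136448) = 0.01843.
z = (0.49830 − 0.44833)/0.01843 = 0.04997/0.01843 = 2.711.
p-value = P(Z < 2.711) ≈ 0.9967; since p > α = 0.02, fail to reject H₀.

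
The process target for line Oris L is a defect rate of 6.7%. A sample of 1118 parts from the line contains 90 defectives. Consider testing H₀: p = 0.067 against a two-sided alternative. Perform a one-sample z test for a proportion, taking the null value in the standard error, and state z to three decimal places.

z = 1.806

p̂ = 90/1118 ≈ 0.0805009.
Under H₀, SE = √(0.067·0.933/1118) = √(5.59132e-05) = 0.0074775.
z = (0.0805009 − 0.067)/0.0074775 = 0.0135009/0.0074775 = 1.806.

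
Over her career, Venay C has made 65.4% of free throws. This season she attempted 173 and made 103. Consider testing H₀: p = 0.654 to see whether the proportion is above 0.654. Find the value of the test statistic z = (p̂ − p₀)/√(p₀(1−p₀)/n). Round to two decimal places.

z = -1.62

p̂ = 103/173 ≈ 0.5954.
SE = √(p₀(1−p₀)/n) = √(0.22628/173) = 0.0362.
z = (0.5954 − 0.654)/0.0362 = -0.0586/0.0362 = -1.62.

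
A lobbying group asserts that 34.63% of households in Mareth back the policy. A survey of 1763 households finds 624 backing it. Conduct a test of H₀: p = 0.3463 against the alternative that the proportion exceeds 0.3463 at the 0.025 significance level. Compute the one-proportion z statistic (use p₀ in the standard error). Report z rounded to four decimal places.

p̂ = 624/1763 = 0.353942.
Standard error under H₀: √(0.3463×0.6537/1763) = 0.011332.
z = (0.353942 − 0.3463)/0.011332 = 0.007642/0.011332 = 0.6744.
p-value = P(Z > 0.674) ≈ 0.2500; since p > α = 0.025, fail to reject H₀.

z = 0.6744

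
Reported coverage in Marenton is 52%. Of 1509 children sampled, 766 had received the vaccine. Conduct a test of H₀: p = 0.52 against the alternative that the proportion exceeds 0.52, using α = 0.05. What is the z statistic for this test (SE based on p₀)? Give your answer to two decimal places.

z = -0.96

p̂ = 766/1509 ≈ 0.5076.
Standard error under H₀: √(0.52×0.48/1509) = 0.0129.
z = (0.5076 − 0.52)/0.0129 = -0.0124/0.0129 = -0.96.
p-value = P(Z > -0.963) ≈ 0.8321; since p > α = 0.05, fail to reject H₀.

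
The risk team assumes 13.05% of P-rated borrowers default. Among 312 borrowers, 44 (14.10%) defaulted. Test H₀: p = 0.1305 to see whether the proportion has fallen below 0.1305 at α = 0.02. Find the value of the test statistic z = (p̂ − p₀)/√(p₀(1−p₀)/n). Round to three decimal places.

p̂ = 44/312 = 0.14103.
SE = √(p₀(1−p₀)/n) = √(0.11347/312) = 0.01907.
z = (0.14103 − 0.1305)/0.01907 = 0.01053/0.01907 = 0.552.
p-value = P(Z < 0.552) ≈ 0.7095. With α = 0.02, fail to reject H₀.

z = 0.552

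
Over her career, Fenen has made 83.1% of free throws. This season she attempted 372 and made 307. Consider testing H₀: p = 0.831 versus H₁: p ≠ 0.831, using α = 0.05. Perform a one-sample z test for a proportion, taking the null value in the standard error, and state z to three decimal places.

p̂ = 307/372 ≈ 0.82527.
SE = √(p₀(1−p₀)/n) = √(0.14044/372) = 0.01943.
z = (0.82527 − 0.831)/0.01943 = -0.00573/0.01943 = -0.295.
p-value = 2·P(Z > 0.295) ≈ 0.7680; since p > α = 0.05, fail to reject H₀.

z = -0.295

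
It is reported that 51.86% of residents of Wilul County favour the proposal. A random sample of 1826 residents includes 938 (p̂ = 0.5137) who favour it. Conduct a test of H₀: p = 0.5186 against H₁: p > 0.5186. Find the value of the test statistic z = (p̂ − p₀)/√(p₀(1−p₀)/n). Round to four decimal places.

p̂ = 938/1826 ≈ 0.513691.
Standard error under H₀: √(0.5186×0.4814/1826) = 0.011693.
z = (0.513691 − 0.5186)/0.011693 = -0.004909/0.011693 = -0.4198.

z = -0.4198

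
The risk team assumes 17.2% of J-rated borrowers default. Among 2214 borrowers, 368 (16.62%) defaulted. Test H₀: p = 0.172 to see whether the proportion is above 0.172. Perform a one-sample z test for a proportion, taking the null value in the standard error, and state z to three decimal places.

p̂ = 368/2214 = 0.166215.
Standard error under H₀: √(0.172×0.828/2214) = 0.008020.
z = (0.166215 − 0.172)/0.008020 = -0.005785/0.008020 = -0.721.
p-value = P(Z > -0.721) ≈ 0.7646.

z = -0.721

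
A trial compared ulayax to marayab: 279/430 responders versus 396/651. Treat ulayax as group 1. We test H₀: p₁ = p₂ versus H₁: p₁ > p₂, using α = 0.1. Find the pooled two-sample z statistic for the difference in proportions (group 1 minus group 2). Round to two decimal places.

z = 1.35

p̂₁ = 279/430 = 0.6488, p̂₂ = 396/651 = 0.6083.
Pooled p̂ = (279+396)/(430+651) = 675/1081 = 0.6244.
SE = √(p̂(1−p̂)(1/n₁+1/n₂)) = √(0.6244·0.3756·0.00386168) = √(0.000905638) = 0.0301.
z = (0.6488 − 0.6083)/0.0301 = 0.0405/0.0301 = 1.35.
p-value = P(Z > 1.347) ≈ 0.0890, so at α = 0.1 we reject H₀.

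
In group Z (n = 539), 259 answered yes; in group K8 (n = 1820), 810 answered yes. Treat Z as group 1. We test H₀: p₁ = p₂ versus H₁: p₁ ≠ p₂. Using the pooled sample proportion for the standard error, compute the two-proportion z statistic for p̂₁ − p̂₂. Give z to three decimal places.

p̂₁ = 259/539 ≈ 0.48052, p̂₂ = 810/1820 ≈ 0.44505.
Pooled p̂ = (259+810)/(539+1820) = 1069/2359 = 0.45316.
SE = √(p̂(1−p̂)(1/n₁+1/n₂)) = √(0.45316·0.54684·0.00240474) = √(0.000595908) = 0.02441.
z = (0.48052 − 0.44505)/0.02441 = 0.03547/0.02441 = 1.453.

z = 1.453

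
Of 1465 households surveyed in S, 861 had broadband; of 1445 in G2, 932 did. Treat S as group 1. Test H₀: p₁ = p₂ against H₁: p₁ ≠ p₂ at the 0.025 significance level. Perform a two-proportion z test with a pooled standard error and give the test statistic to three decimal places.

p̂₁ = 861/1465 = 0.58771, p̂₂ = 932/1445 = 0.64498.
Pooled p̂ = (861+932)/(1465+1445) = 1793/2910 = 0.61615.
SE = √(0.236509 × 0.00137464) = 0.01803.
z = (0.58771 − 0.64498)/0.01803 = -0.05727/0.01803 = -3.176.
Two-sided p-value ≈ 2·Φ(−3.176) = 0.0015, so at α = 0.025 we reject H₀.

z = -3.176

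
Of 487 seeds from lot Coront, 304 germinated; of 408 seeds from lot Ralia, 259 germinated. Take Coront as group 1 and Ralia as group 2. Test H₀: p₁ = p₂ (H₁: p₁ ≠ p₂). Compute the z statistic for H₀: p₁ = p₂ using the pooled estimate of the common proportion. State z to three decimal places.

p̂₁ = 304/487 ≈ 0.62423, p̂₂ = 259/408 ≈ 0.63480.
Pooled p̂ = (304+259)/(487+408) = 563/895 = 0.62905.
SE = √(p̂(1−p̂)(1/n₁+1/n₂)) = √(0.62905·0.37095·0.00450437) = √(0.00105108) = 0.03242.
z = (0.62423 − 0.63480)/0.03242 = -0.01057/0.03242 = -0.326.
p-value = 2·P(Z > 0.326) ≈ 0.7443.

z = -0.326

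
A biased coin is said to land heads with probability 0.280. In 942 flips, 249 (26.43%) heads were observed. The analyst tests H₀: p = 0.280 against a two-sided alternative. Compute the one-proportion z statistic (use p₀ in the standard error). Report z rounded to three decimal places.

z = -1.071

p̂ = 249/942 ≈ 0.26433.
Standard error under H₀: √(0.28×0.72/942) = 0.01463.
z = (0.26433 − 0.28)/0.01463 = -0.01567/0.01463 = -1.071.
p-value = 2·P(Z > 1.071) ≈ 0.2841.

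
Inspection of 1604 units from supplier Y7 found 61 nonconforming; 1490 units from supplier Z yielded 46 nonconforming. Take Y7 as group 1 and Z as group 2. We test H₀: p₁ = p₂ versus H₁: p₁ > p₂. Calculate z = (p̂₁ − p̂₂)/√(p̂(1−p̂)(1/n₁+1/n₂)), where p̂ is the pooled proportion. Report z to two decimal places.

z = 1.09

p̂₁ = 61/1604 ≈ 0.03803, p̂₂ = 46/1490 ≈ 0.03087.
Pooled p̂ = (61+46)/(1604+1490) = 107/3094 = 0.03458.
SE = √(p̂(1−p̂)(1/n₁+1/n₂)) = √(0.03458·0.96542·0.00129458) = √(4.32223e-05) = 0.00657.
z = (0.03803 − 0.03087)/0.00657 = 0.00716/0.00657 = 1.09.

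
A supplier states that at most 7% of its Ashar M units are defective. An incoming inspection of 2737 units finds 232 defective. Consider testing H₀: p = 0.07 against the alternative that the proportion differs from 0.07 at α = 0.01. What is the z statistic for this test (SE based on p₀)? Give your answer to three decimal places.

p̂ = 232/2737 ≈ 0.084764.
Under H₀, SE = √(0.07·0.93/2737) = √(2.37852e-05) = 0.004877.
z = (0.084764 − 0.07)/0.004877 = 0.014764/0.004877 = 3.027.
Two-sided p-value ≈ 2·Φ(−3.027) = 0.0025. With α = 0.01, reject H₀.

z = 3.027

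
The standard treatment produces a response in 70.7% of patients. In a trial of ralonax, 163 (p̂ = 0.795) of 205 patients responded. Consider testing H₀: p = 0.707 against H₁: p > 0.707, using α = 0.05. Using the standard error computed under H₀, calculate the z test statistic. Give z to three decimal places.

p̂ = 163/205 ≈ 0.79512.
Under H₀, SE = √(0.707·0.293/205) = √(0.00101049) = 0.03179.
z = (0.79512 − 0.707)/0.03179 = 0.08812/0.03179 = 2.772.
p-value = P(Z > 2.772) ≈ 0.0028. With α = 0.05, reject H₀.

z = 2.772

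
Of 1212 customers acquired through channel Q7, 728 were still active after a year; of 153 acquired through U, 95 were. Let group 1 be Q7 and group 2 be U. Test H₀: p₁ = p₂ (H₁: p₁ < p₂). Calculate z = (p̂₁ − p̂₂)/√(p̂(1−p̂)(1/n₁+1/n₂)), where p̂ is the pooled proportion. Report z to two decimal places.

z = -0.48

p̂₁ = 728/1212 = 0.6007, p̂₂ = 95/153 = 0.6209.
Pooled p̂ = (728+95)/(1212+153) = 823/1365 = 0.6029.
SE = √(0.239405 × 0.00736103) = 0.0420.
z = (0.6007 − 0.6209)/0.0420 = -0.0202/0.0420 = -0.48.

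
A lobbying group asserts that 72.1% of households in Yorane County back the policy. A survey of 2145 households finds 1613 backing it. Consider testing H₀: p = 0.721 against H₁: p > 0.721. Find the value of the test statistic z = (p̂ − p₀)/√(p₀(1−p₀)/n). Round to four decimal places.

p̂ = 1613/2145 = 0.751981.
SE = √(p₀(1−p₀)/n) = √(0.20116/2145) = 0.009684.
z = (0.751981 − 0.721)/0.009684 = 0.030981/0.009684 = 3.1992.
p-value = P(Z > 3.199) ≈ 0.0007.

z = 3.1992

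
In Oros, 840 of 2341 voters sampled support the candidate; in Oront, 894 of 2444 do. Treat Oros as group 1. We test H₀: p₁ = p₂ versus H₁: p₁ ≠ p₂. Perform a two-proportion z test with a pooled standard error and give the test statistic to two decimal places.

p̂₁ = 840/2341 = 0.3588, p̂₂ = 894/2444 = 0.3658.
Pooled p̂ = (840+894)/(2341+2444) = 1734/4785 = 0.3624.
SE = √(p̂(1−p̂)(1/n₁+1/n₂)) = √(0.3624·0.6376·0.000836333) = √(0.000193244) = 0.0139.
z = (0.3588 − 0.3658)/0.0139 = -0.0070/0.0139 = -0.50.

z = -0.50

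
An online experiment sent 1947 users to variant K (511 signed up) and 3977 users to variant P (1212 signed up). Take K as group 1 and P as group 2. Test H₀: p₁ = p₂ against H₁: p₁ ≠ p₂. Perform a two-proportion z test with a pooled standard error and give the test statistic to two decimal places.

z = -3.37

p̂₁ = 511/1947 ≈ 0.26246, p̂₂ = 1212/3977 ≈ 0.30475.
Pooled p̂ = (511+1212)/(1947+3977) = 1723/5924 = 0.29085.
SE = √(p̂(1−p̂)(1/n₁+1/n₂)) = √(0.29085·0.70915·0.000765056) = √(0.000157798) = 0.01256.
z = (0.26246 − 0.30475)/0.01256 = -0.04229/0.01256 = -3.37.
p-value = 2·P(Z > 3.367) ≈ 0.0008.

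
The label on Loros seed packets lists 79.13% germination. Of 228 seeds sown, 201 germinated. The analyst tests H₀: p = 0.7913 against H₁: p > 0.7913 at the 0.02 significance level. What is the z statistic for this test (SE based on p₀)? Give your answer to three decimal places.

z = 3.354

p̂ = 201/228 ≈ 0.881579.
Standard error under H₀: √(0.7913×0.2087/228) = 0.026913.
z = (0.881579 − 0.7913)/0.026913 = 0.090279/0.026913 = 3.354.
p-value = P(Z > 3.354) ≈ 0.0004, so at α = 0.02 we reject H₀.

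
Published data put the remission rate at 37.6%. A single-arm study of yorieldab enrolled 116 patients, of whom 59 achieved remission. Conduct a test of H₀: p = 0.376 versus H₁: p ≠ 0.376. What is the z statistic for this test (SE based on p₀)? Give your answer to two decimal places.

p̂ = 59/116 ≈ 0.5086.
SE = √(p₀(1−p₀)/n) = √(0.23462/116) = 0.0450.
z = (0.5086 − 0.376)/0.0450 = 0.1326/0.0450 = 2.95.
Two-sided p-value ≈ 2·Φ(−2.949) = 0.0032.

z = 2.95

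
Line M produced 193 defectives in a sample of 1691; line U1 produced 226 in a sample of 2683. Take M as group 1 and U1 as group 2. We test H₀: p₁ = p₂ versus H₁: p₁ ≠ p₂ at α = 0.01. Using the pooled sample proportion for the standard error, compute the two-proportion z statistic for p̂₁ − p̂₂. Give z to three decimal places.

p̂₁ = 193/1691 = 0.114134, p̂₂ = 226/2683 = 0.084234.
Pooled p̂ = (193+226)/(1691+2683) = 419/4374 = 0.095793.
SE = √(0.086617 × 0.000964083) = 0.009138.
z = (0.114134 − 0.084234)/0.009138 = 0.029900/0.009138 = 3.272.
Two-sided p-value ≈ 2·Φ(−3.272) = 0.0011; since p < α = 0.01, reject H₀.

z = 3.272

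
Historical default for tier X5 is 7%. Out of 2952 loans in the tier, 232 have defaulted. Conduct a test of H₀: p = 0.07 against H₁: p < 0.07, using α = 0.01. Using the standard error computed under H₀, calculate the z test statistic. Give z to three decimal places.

z = 1.829

p̂ = 232/2952 ≈ 0.078591.
SE = √(p₀(1−p₀)/n) = √(0.0651/2952) = 0.004696.
z = (0.078591 − 0.07)/0.004696 = 0.008591/0.004696 = 1.829.
p-value = P(Z < 1.829) ≈ 0.9663. With α = 0.01, fail to reject H₀.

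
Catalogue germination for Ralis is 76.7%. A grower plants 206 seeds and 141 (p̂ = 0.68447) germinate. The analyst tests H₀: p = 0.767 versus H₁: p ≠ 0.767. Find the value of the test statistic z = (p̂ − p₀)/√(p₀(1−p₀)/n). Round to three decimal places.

p̂ = 141/206 ≈ 0.68447.
Under H₀, SE = √(0.767·0.233/206) = √(0.000867529) = 0.02945.
z = (0.68447 − 0.767)/0.02945 = -0.08253/0.02945 = -2.802.
Two-sided p-value ≈ 2·Φ(−2.802) = 0.0051.

z = -2.802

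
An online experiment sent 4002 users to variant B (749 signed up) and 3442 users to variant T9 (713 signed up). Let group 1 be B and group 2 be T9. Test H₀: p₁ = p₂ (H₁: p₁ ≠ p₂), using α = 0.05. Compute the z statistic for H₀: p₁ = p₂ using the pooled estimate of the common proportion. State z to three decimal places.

z = -2.165

p̂₁ = 749/4002 = 0.187156, p̂₂ = 713/3442 = 0.207147.
Pooled p̂ = (749+713)/(4002+3442) = 1462/7444 = 0.196400.
SE = √(p̂(1−p̂)(1/n₁+1/n₂)) = √(0.196400·0.803600·0.000540404) = √(8.52903e-05) = 0.009235.
z = (0.187156 − 0.207147)/0.009235 = -0.019991/0.009235 = -2.165.
p-value = 2·P(Z > 2.165) ≈ 0.0304, so at α = 0.05 we reject H₀.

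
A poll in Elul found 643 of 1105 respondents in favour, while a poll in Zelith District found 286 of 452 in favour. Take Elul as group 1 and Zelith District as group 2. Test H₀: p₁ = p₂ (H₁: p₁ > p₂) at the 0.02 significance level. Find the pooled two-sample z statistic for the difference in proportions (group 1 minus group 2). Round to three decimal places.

z = -1.856

p̂₁ = 643/1105 = 0.58190, p̂₂ = 286/452 = 0.63274.
Pooled p̂ = (643+286)/(1105+452) = 929/1557 = 0.59666.
SE = √(p̂(1−p̂)(1/n₁+1/n₂)) = √(0.59666·0.40334·0.00311737) = √(0.000750215) = 0.02739.
z = (0.58190 − 0.63274)/0.02739 = -0.05084/0.02739 = -1.856.
p-value = P(Z > -1.856) ≈ 0.9683. With α = 0.02, fail to reject H₀.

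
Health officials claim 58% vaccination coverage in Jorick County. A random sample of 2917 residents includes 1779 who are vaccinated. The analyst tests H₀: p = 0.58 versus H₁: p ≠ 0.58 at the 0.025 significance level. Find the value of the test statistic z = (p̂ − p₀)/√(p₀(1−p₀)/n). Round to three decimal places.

p̂ = 1779/2917 = 0.609873.
Under H₀, SE = √(0.58·0.42/2917) = √(8.35105e-05) = 0.009138.
z = (0.609873 − 0.58)/0.009138 = 0.029873/0.009138 = 3.269.
p-value = 2·P(Z > 3.269) ≈ 0.0011. With α = 0.025, reject H₀.

z = 3.269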